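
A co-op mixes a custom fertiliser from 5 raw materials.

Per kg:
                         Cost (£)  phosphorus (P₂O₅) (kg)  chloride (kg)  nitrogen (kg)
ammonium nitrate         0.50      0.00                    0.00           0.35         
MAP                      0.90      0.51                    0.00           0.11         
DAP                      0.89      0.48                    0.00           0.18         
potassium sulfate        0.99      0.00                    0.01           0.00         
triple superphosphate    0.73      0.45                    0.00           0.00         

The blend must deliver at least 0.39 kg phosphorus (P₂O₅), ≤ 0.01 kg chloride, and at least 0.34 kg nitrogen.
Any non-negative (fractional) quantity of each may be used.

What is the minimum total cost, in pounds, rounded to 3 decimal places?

£1.000

This is a linear program. Let x1 = kg of ammonium nitrate, x2 = kg of MAP, x3 = kg of DAP, x4 = kg of potassium sulfate, x5 = kg of triple superphosphate.
Minimise 0.5x1 + 0.9x2 + 0.89x3 + 0.99x4 + 0.73x5 s.t.:
  0.51x2 + 0.48x3 + 0.45x5 ≥ 0.39   (phosphorus (P₂O₅))
  0.01x4 ≤ 0.01   (chloride)
  0.35x1 + 0.11x2 + 0.18x3 ≥ 0.34   (nitrogen)
  x1, x2, x3, x4, x5 ≥ 0.
At the optimum only ammonium nitrate, DAP are positive (MAP, potassium sulfate, triple superphosphate = 0). There the phosphorus (P₂O₅) and nitrogen constraints are tight.
Solving gives x1 = 0.5536, x3 = 0.8125.
Total cost: 0.5·0.5536 + 0.89·0.8125 = 0.99993.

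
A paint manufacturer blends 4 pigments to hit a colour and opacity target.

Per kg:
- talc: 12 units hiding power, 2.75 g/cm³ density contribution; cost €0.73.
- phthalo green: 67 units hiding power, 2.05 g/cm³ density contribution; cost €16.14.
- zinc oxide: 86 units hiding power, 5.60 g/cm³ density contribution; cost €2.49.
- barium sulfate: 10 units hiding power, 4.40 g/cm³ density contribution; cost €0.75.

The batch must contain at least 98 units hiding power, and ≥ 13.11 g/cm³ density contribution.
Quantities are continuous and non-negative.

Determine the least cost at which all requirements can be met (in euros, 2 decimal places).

€3.66

Set it up as a linear program. Let x1 = kg of talc, x2 = kg of phthalo green, x3 = kg of zinc oxide, x4 = kg of barium sulfate.
Minimise 0.73x1 + 16.14x2 + 2.49x3 + 0.75x4 subject to:
  12x1 + 67x2 + 86x3 + 10x4 ≥ 98   (hiding power)
  2.75x1 + 2.05x2 + 5.6x3 + 4.4x4 ≥ 13.11   (density contribution)
  x1, x2, x3, x4 ≥ 0.
At the optimum only zinc oxide, barium sulfate are positive (talc, phthalo green = 0). Binding constraints: hiding power and density contribution.
That vertex is x3 = 0.9308, x4 = 1.795.
Total cost: 2.49·0.9308 + 0.75·1.795 = 3.6639.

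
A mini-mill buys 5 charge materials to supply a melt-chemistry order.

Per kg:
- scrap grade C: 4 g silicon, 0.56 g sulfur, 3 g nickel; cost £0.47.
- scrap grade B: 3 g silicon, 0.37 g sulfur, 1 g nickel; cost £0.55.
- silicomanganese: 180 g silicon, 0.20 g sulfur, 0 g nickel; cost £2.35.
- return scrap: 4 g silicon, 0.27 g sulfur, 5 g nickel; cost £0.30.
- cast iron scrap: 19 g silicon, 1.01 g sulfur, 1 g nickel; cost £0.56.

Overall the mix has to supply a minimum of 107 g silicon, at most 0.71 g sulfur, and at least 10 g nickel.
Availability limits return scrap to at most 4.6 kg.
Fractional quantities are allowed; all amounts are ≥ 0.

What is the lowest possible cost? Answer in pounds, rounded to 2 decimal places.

£1.89

Treat it as an LP. Let x1 = kg of scrap grade C, x2 = kg of scrap grade B, x3 = kg of silicomanganese, x4 = kg of return scrap, x5 = kg of cast iron scrap.
Minimize 0.47x1 + 0.55x2 + 2.35x3 + 0.3x4 + 0.56x5 subject to:
  4x1 + 3x2 + 180x3 + 4x4 + 19x5 ≥ 107   (silicon)
  0.56x1 + 0.37x2 + 0.2x3 + 0.27x4 + 1.01x5 ≤ 0.71   (sulfur)
  3x1 + 1x2 + 5x4 + 1x5 ≥ 10   (nickel)
  x4 ≤ 4.6
  x1, x2, x3, x4, x5 ≥ 0.
The minimum-cost mix takes nothing from scrap grade C, scrap grade B, cast iron scrap — only silicomanganese, return scrap. There the silicon and nickel constraints are tight.
So silicomanganese = 0.55 kg, return scrap = 2 kg.
Total cost: 2.35·0.55 + 0.3·2 = 1.8925.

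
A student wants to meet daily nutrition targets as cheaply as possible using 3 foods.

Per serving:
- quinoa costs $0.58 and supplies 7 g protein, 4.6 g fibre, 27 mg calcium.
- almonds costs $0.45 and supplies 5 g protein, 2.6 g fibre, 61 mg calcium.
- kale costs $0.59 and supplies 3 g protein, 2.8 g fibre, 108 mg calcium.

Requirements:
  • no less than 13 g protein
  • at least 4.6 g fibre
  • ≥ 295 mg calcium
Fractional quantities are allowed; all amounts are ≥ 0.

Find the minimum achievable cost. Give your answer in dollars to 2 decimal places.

This is a linear program. Let x1 = servings of quinoa, x2 = servings of almonds, x3 = servings of kale.
Minimise 0.58x1 + 0.45x2 + 0.59x3 subject to:
  7x1 + 5x2 + 3x3 ≥ 13   (protein)
  4.6x1 + 2.6x2 + 2.8x3 ≥ 4.6   (fibre)
  27x1 + 61x2 + 108x3 ≥ 295   (calcium)
  x1, x2, x3 ≥ 0.
The optimal basis is {almonds, kale}; quinoa drops out. The protein and calcium requirements are met with equality.
Solving gives x2 = 1.454, x3 = 1.91.
Hence cost = 0.45·1.454 + 0.59·1.91 = $1.7812.

$1.78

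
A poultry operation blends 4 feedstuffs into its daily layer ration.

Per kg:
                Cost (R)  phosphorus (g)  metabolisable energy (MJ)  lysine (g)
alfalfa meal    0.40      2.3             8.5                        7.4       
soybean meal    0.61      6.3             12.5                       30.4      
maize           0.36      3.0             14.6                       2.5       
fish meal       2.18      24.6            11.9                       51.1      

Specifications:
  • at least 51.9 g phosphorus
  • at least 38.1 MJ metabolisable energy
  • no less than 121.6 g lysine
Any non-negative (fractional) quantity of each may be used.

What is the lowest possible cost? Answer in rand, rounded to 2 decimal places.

Let x1 = kg of alfalfa meal, x2 = kg of soybean meal, x3 = kg of maize, x4 = kg of fish meal.
Minimize 0.4x1 + 0.61x2 + 0.36x3 + 2.18x4 with:
  2.3x1 + 6.3x2 + 3x3 + 24.6x4 ≥ 51.9   (phosphorus)
  8.5x1 + 12.5x2 + 14.6x3 + 11.9x4 ≥ 38.1   (metabolisable energy)
  7.4x1 + 30.4x2 + 2.5x3 + 51.1x4 ≥ 121.6   (lysine)
  x1, x2, x3, x4 ≥ 0.
The cheapest feasible vertex uses only soybean meal, fish meal; alfalfa meal, maize are not used. There the phosphorus and metabolisable energy constraints are tight.
So soybean meal = 1.375 kg, fish meal = 1.758 kg.
Hence cost = 0.61·1.375 + 2.18·1.758 = R4.6712.

R4.67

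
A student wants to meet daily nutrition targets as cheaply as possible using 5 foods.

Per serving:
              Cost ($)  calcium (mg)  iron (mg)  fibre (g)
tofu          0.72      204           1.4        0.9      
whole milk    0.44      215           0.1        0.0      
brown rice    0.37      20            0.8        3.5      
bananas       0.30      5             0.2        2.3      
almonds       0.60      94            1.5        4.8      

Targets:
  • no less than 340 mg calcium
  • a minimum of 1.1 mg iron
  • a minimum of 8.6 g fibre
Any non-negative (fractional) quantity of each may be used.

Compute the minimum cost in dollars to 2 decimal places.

Let x1 = servings of tofu, x2 = servings of whole milk, x3 = servings of brown rice, x4 = servings of bananas, x5 = servings of almonds.
min 0.72x1 + 0.44x2 + 0.37x3 + 0.3x4 + 0.6x5 subject to:
  204x1 + 215x2 + 20x3 + 5x4 + 94x5 ≥ 340   (calcium)
  1.4x1 + 0.1x2 + 0.8x3 + 0.2x4 + 1.5x5 ≥ 1.1   (iron)
  0.9x1 + 3.5x3 + 2.3x4 + 4.8x5 ≥ 8.6   (fibre)
  x1, x2, x3, x4, x5 ≥ 0.
The minimum-cost mix takes nothing from tofu, brown rice, bananas — only whole milk, almonds. The calcium and fibre requirements are met with equality.
Solving gives x2 = 0.7981, x5 = 1.792.
Cost = 0.44·0.7981 + 0.6·1.792 = 1.4264.

$1.43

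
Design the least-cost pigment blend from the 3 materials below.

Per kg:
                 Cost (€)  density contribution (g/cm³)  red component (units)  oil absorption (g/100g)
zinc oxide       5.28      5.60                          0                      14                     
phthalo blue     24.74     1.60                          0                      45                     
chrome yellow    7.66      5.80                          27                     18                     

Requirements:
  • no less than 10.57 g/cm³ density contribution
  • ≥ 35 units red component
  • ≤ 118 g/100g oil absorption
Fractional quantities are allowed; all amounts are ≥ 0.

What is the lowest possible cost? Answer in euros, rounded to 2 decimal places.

Treat it as an LP. Let x1 = kg of zinc oxide, x2 = kg of phthalo blue, x3 = kg of chrome yellow.
Minimise 5.28x1 + 24.74x2 + 7.66x3 subject to:
  5.6x1 + 1.6x2 + 5.8x3 ≥ 10.57   (density contribution)
  27x3 ≥ 35   (red component)
  14x1 + 45x2 + 18x3 ≤ 118   (oil absorption)
  x1, x2, x3 ≥ 0.
At the optimum only zinc oxide, chrome yellow are positive (phthalo blue = 0). Binding constraints: density contribution and red component.
That vertex is x1 = 0.54491, x3 = 1.2963.
Hence cost = 5.28·0.54491 + 7.66·1.2963 = €12.8068.

€12.81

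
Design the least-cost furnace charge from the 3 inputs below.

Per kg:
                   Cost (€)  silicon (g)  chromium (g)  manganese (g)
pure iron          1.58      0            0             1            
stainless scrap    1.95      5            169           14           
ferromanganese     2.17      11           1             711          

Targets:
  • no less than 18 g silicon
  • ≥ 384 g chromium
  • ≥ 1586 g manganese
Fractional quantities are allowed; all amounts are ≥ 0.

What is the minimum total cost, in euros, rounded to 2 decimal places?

This is a linear program. Let x1 = kg of pure iron, x2 = kg of stainless scrap, x3 = kg of ferromanganese.
min 1.58x1 + 1.95x2 + 2.17x3 s.t.:
  5x2 + 11x3 ≥ 18   (silicon)
  169x2 + 1x3 ≥ 384   (chromium)
  1x1 + 14x2 + 711x3 ≥ 1586   (manganese)
  x1, x2, x3 ≥ 0.
The cheapest feasible vertex uses only stainless scrap, ferromanganese; pure iron is not used. The chromium and manganese requirements are met with equality.
Solving gives x2 = 2.259, x3 = 2.186.
Total cost: 1.95·2.259 + 2.17·2.186 = 9.1487.

€9.15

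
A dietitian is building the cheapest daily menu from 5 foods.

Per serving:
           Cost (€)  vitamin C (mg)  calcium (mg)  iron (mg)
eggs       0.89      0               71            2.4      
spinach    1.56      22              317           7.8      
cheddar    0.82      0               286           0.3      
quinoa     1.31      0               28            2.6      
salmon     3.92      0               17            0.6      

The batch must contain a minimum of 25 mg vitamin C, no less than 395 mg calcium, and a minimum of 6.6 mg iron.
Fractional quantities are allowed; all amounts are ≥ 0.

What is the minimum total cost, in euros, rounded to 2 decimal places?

Let x1 = servings of eggs, x2 = servings of spinach, x3 = servings of cheddar, x4 = servings of quinoa, x5 = servings of salmon.
min 0.89x1 + 1.56x2 + 0.82x3 + 1.31x4 + 3.92x5 with:
  22x2 ≥ 25   (vitamin C)
  71x1 + 317x2 + 286x3 + 28x4 + 17x5 ≥ 395   (calcium)
  2.4x1 + 7.8x2 + 0.3x3 + 2.6x4 + 0.6x5 ≥ 6.6   (iron)
  x1, x2, x3, x4, x5 ≥ 0.
At the optimum only spinach, cheddar are positive (eggs, quinoa, salmon = 0). Binding constraints: vitamin C and calcium.
So spinach = 1.136 servings, cheddar = 0.1216 servings.
Total cost: 1.56·1.136 + 0.82·0.1216 = 1.8719.

€1.87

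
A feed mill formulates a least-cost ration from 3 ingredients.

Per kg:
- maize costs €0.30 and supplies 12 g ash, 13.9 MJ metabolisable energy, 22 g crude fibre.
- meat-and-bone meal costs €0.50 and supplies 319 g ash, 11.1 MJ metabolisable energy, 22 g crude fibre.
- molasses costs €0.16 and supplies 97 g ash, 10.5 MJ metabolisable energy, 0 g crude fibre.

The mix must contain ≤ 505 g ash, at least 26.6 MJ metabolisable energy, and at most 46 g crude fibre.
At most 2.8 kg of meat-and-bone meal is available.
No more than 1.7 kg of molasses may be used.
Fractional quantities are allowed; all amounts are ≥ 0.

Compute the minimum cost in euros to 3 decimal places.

€0.461

Let x1 = kg of maize, x2 = kg of meat-and-bone meal, x3 = kg of molasses.
Minimise 0.3x1 + 0.5x2 + 0.16x3 with:
  12x1 + 319x2 + 97x3 ≤ 505   (ash)
  13.9x1 + 11.1x2 + 10.5x3 ≥ 26.6   (metabolisable energy)
  22x1 + 22x2 ≤ 46   (crude fibre)
  x2 ≤ 2.8
  x3 ≤ 1.7
  x1, x2, x3 ≥ 0.
The optimal basis is {maize, molasses}; meat-and-bone meal drops out. Binding constraints: metabolisable energy and the molasses cap.
So maize = 0.6295 kg, molasses = 1.7 kg.
Total cost: 0.3·0.6295 + 0.16·1.7 = 0.46085.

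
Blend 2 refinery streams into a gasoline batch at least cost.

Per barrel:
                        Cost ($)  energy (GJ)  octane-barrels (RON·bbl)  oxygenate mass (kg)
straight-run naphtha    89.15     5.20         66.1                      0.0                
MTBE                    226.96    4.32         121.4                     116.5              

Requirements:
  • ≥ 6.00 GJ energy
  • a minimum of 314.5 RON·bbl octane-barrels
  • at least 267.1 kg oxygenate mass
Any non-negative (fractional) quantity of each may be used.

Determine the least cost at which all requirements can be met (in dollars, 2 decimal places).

Treat it as an LP. Let x1 = barrels of straight-run naphtha, x2 = barrels of MTBE.
min 89.15x1 + 226.96x2 subject to:
  5.2x1 + 4.32x2 ≥ 6   (energy)
  66.1x1 + 121.4x2 ≥ 314.5   (octane-barrels)
  116.5x2 ≥ 267.1   (oxygenate mass)
  x1, x2 ≥ 0.
Both inputs are positive at the optimum. Binding constraints: octane-barrels and oxygenate mass.
Optimal quantities: straight-run naphtha = 0.54714 barrels, MTBE = 2.2927 barrels.
Cost = 89.15·0.54714 + 226.96·2.2927 = 569.1287.

$569.13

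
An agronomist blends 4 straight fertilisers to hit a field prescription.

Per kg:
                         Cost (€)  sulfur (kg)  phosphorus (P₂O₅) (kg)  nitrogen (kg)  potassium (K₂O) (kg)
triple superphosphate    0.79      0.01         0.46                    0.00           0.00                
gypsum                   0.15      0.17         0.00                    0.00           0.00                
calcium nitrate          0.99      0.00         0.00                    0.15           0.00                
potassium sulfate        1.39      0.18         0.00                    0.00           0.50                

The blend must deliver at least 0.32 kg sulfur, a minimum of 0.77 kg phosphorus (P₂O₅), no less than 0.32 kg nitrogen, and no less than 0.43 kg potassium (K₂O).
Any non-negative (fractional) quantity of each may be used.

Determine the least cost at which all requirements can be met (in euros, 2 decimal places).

€4.76

This is a linear program. Let x1 = kg of triple superphosphate, x2 = kg of gypsum, x3 = kg of calcium nitrate, x4 = kg of potassium sulfate.
Minimise 0.79x1 + 0.15x2 + 0.99x3 + 1.39x4 subject to:
  0.01x1 + 0.17x2 + 0.18x4 ≥ 0.32   (sulfur)
  0.46x1 ≥ 0.77   (phosphorus (P₂O₅))
  0.15x3 ≥ 0.32   (nitrogen)
  0.5x4 ≥ 0.43   (potassium (K₂O))
  x1, x2, x3, x4 ≥ 0.
All 4 inputs are positive at the optimum. Binding constraints: sulfur, phosphorus (P₂O₅), nitrogen, potassium (K₂O).
Solving gives x1 = 1.674, x2 = 0.8733, x3 = 2.133, x4 = 0.86.
Hence cost = 0.79·1.674 + 0.15·0.8733 + 0.99·2.133 + 1.39·0.86 = €4.7605.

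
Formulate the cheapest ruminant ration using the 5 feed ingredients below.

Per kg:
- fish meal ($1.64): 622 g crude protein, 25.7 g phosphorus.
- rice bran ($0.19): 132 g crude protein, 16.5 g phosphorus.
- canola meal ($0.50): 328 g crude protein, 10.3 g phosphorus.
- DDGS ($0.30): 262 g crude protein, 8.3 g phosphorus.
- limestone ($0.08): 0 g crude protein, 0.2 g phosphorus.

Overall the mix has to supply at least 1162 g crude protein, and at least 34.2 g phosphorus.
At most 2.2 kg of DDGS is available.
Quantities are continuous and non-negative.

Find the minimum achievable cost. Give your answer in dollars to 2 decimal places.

$1.50

Let x1 = kg of fish meal, x2 = kg of rice bran, x3 = kg of canola meal, x4 = kg of DDGS, x5 = kg of limestone.
min 1.64x1 + 0.19x2 + 0.5x3 + 0.3x4 + 0.08x5 subject to:
  622x1 + 132x2 + 328x3 + 262x4 ≥ 1162   (crude protein)
  25.7x1 + 16.5x2 + 10.3x3 + 8.3x4 + 0.2x5 ≥ 34.2   (phosphorus)
  x4 ≤ 2.2
  x1, x2, x3, x4, x5 ≥ 0.
At the optimum only rice bran, DDGS are positive (fish meal, canola meal, limestone = 0). There the crude protein and the DDGS cap constraints are tight.
Optimal quantities: rice bran = 4.436 kg, DDGS = 2.2 kg.
Hence cost = 0.19·4.436 + 0.3·2.2 = $1.5028.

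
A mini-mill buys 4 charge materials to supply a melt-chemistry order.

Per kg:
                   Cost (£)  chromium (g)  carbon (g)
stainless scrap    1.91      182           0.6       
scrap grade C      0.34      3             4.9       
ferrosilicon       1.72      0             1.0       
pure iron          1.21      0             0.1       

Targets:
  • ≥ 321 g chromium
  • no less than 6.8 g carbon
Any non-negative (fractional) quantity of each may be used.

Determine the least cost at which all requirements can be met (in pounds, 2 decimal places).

Let x1 = kg of stainless scrap, x2 = kg of scrap grade C, x3 = kg of ferrosilicon, x4 = kg of pure iron.
Minimize 1.91x1 + 0.34x2 + 1.72x3 + 1.21x4 s.t.:
  182x1 + 3x2 ≥ 321   (chromium)
  0.6x1 + 4.9x2 + 1x3 + 0.1x4 ≥ 6.8   (carbon)
  x1, x2, x3, x4 ≥ 0.
The minimum-cost mix takes nothing from ferrosilicon, pure iron — only stainless scrap, scrap grade C. The chromium and carbon requirements are met with equality.
So stainless scrap = 1.744 kg, scrap grade C = 1.174 kg.
Hence cost = 1.91·1.744 + 0.34·1.174 = £3.7302.

£3.73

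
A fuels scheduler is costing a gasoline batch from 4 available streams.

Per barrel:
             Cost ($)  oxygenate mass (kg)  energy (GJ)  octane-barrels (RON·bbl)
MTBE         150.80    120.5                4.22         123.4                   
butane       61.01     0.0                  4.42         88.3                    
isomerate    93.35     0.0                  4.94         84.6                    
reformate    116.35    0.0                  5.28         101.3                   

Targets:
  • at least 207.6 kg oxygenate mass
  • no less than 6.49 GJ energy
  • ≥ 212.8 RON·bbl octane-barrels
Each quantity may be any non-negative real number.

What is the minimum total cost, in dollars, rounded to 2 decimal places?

$259.94

This is a linear program. Let x1 = barrels of MTBE, x2 = barrels of butane, x3 = barrels of isomerate, x4 = barrels of reformate.
Minimise 150.8x1 + 61.01x2 + 93.35x3 + 116.35x4 subject to:
  120.5x1 ≥ 207.6   (oxygenate mass)
  4.22x1 + 4.42x2 + 4.94x3 + 5.28x4 ≥ 6.49   (energy)
  123.4x1 + 88.3x2 + 84.6x3 + 101.3x4 ≥ 212.8   (octane-barrels)
  x1, x2, x3, x4 ≥ 0.
At the optimum only MTBE, butane are positive (isomerate, reformate = 0). Binding constraints: oxygenate mass and octane-barrels.
Solving gives x1 = 1.7228, x2 = 0.0023082.
Objective = 150.8·1.7228 + 61.01·0.0023082 = 259.9391.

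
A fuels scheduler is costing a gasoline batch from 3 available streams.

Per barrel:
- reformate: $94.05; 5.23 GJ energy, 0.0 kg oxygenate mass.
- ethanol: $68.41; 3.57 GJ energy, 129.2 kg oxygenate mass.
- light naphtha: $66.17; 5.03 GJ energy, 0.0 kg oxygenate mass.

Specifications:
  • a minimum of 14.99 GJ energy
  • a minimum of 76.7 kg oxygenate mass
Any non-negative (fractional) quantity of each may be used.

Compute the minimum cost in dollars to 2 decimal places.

Let x1 = barrels of reformate, x2 = barrels of ethanol, x3 = barrels of light naphtha.
Minimize 94.05x1 + 68.41x2 + 66.17x3 subject to:
  5.23x1 + 3.57x2 + 5.03x3 ≥ 14.99   (energy)
  129.2x2 ≥ 76.7   (oxygenate mass)
  x1, x2, x3 ≥ 0.
The optimal basis is {ethanol, light naphtha}; reformate drops out. There the energy and oxygenate mass constraints are tight.
Solving gives x2 = 0.59365, x3 = 2.5588.
Total cost: 68.41·0.59365 + 66.17·2.5588 = 209.9274.

$209.93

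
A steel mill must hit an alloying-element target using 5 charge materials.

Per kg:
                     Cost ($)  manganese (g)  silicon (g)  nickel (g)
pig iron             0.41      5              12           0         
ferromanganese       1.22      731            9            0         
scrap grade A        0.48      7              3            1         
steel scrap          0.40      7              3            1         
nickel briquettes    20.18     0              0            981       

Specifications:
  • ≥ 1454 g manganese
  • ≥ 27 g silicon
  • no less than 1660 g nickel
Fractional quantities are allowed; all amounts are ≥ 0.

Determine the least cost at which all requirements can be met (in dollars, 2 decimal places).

$36.88

Let x1 = kg of pig iron, x2 = kg of ferromanganese, x3 = kg of scrap grade A, x4 = kg of steel scrap, x5 = kg of nickel briquettes.
Minimise 0.41x1 + 1.22x2 + 0.48x3 + 0.4x4 + 20.18x5 s.t.:
  5x1 + 731x2 + 7x3 + 7x4 ≥ 1454   (manganese)
  12x1 + 9x2 + 3x3 + 3x4 ≥ 27   (silicon)
  1x3 + 1x4 + 981x5 ≥ 1660   (nickel)
  x1, x2, x3, x4, x5 ≥ 0.
The optimal basis is {pig iron, ferromanganese, nickel briquettes}; scrap grade A, steel scrap drop out. There the manganese, silicon, nickel constraints are tight.
That vertex is x1 = 0.7621, x2 = 1.984, x5 = 1.692.
Objective = 0.41·0.7621 + 1.22·1.984 + 20.18·1.692 = 36.8775.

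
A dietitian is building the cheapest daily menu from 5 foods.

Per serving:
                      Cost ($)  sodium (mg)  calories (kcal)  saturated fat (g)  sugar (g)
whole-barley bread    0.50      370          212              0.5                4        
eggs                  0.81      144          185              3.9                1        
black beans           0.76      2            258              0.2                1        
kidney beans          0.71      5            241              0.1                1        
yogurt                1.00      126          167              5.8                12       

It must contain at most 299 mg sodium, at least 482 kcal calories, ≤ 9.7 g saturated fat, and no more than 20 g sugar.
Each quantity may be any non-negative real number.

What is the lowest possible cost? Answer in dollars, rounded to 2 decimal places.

$1.32

Let x1 = servings of whole-barley bread, x2 = servings of eggs, x3 = servings of black beans, x4 = servings of kidney beans, x5 = servings of yogurt.
Minimise 0.5x1 + 0.81x2 + 0.76x3 + 0.71x4 + 1x5 with:
  370x1 + 144x2 + 2x3 + 5x4 + 126x5 ≤ 299   (sodium)
  212x1 + 185x2 + 258x3 + 241x4 + 167x5 ≥ 482   (calories)
  0.5x1 + 3.9x2 + 0.2x3 + 0.1x4 + 5.8x5 ≤ 9.7   (saturated fat)
  4x1 + 1x2 + 1x3 + 1x4 + 12x5 ≤ 20   (sugar)
  x1, x2, x3, x4, x5 ≥ 0.
At the optimum only whole-barley bread, black beans are positive (eggs, kidney beans, yogurt = 0). There the sodium and calories constraints are tight.
That vertex is x1 = 0.8016, x3 = 1.21.
Total cost: 0.5·0.8016 + 0.76·1.21 = 1.3204.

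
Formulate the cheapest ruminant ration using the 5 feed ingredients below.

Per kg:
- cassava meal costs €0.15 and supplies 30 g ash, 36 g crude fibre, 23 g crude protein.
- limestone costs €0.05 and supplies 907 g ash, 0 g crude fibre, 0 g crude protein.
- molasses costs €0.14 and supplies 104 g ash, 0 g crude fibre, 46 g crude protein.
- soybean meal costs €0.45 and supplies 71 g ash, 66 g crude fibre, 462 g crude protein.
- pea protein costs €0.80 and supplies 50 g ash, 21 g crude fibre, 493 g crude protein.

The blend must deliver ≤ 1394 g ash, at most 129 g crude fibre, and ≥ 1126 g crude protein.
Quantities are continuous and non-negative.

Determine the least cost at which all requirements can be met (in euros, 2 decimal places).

€1.30

Treat it as an LP. Let x1 = kg of cassava meal, x2 = kg of limestone, x3 = kg of molasses, x4 = kg of soybean meal, x5 = kg of pea protein.
Minimize 0.15x1 + 0.05x2 + 0.14x3 + 0.45x4 + 0.8x5 with:
  30x1 + 907x2 + 104x3 + 71x4 + 50x5 ≤ 1394   (ash)
  36x1 + 66x4 + 21x5 ≤ 129   (crude fibre)
  23x1 + 46x3 + 462x4 + 493x5 ≥ 1126   (crude protein)
  x1, x2, x3, x4, x5 ≥ 0.
The optimal basis is {soybean meal, pea protein}; cassava meal, limestone, molasses drop out. Binding constraints: crude fibre and crude protein.
So soybean meal = 1.749 kg, pea protein = 0.6445 kg.
Hence cost = 0.45·1.749 + 0.8·0.6445 = €1.3027.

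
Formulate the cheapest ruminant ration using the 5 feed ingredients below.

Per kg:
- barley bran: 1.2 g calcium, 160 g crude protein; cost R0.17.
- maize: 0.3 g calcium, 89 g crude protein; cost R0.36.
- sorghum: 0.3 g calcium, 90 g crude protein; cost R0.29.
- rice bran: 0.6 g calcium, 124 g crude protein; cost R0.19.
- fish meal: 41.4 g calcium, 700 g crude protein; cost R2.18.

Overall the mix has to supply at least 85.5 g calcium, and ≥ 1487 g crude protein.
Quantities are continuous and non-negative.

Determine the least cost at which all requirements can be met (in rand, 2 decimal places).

This is a linear program. Let x1 = kg of barley bran, x2 = kg of maize, x3 = kg of sorghum, x4 = kg of rice bran, x5 = kg of fish meal.
min 0.17x1 + 0.36x2 + 0.29x3 + 0.19x4 + 2.18x5 with:
  1.2x1 + 0.3x2 + 0.3x3 + 0.6x4 + 41.4x5 ≥ 85.5   (calcium)
  160x1 + 89x2 + 90x3 + 124x4 + 700x5 ≥ 1487   (crude protein)
  x1, x2, x3, x4, x5 ≥ 0.
The cheapest feasible vertex uses only barley bran, fish meal; maize, sorghum, rice bran are not used. There the calcium and crude protein constraints are tight.
That vertex is x1 = 0.296, x5 = 2.057.
Total cost: 0.17·0.296 + 2.18·2.057 = 4.5346.

R4.53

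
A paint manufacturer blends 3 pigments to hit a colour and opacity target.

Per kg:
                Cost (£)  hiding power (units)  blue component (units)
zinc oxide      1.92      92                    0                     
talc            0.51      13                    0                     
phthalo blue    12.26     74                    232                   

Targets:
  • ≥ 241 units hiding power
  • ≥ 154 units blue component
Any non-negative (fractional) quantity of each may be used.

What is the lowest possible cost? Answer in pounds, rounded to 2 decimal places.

£12.14

Treat it as an LP. Let x1 = kg of zinc oxide, x2 = kg of talc, x3 = kg of phthalo blue.
min 1.92x1 + 0.51x2 + 12.26x3 s.t.:
  92x1 + 13x2 + 74x3 ≥ 241   (hiding power)
  232x3 ≥ 154   (blue component)
  x1, x2, x3 ≥ 0.
At the optimum only zinc oxide, phthalo blue are positive (talc = 0). Binding constraints: hiding power and blue component.
Solving gives x1 = 2.086, x3 = 0.6638.
Total cost: 1.92·2.086 + 12.26·0.6638 = 12.1433.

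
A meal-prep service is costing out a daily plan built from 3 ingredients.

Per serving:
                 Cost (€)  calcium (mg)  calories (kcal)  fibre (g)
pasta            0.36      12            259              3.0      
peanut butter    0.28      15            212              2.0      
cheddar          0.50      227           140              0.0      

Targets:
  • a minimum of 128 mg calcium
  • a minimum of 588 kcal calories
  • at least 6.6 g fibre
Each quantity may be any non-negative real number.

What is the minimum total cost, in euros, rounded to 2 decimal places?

Set it up as a linear program. Let x1 = servings of pasta, x2 = servings of peanut butter, x3 = servings of cheddar.
min 0.36x1 + 0.28x2 + 0.5x3 subject to:
  12x1 + 15x2 + 227x3 ≥ 128   (calcium)
  259x1 + 212x2 + 140x3 ≥ 588   (calories)
  3x1 + 2x2 ≥ 6.6   (fibre)
  x1, x2, x3 ≥ 0.
The optimal basis is {pasta, cheddar}; peanut butter drops out. There the calcium and fibre constraints are tight.
So pasta = 2.2 servings, cheddar = 0.4476 servings.
Total cost: 0.36·2.2 + 0.5·0.4476 = 1.0158.

€1.02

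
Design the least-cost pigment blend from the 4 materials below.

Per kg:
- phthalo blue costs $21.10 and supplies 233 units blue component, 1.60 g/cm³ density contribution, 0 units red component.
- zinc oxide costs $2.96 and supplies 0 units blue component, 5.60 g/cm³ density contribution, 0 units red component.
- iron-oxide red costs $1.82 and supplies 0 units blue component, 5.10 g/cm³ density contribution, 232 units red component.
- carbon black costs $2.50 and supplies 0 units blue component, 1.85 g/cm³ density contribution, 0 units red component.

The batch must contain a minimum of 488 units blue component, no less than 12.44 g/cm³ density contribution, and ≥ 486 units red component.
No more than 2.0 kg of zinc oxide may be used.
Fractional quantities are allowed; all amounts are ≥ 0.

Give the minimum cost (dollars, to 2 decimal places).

This is a linear program. Let x1 = kg of phthalo blue, x2 = kg of zinc oxide, x3 = kg of iron-oxide red, x4 = kg of carbon black.
min 21.1x1 + 2.96x2 + 1.82x3 + 2.5x4 subject to:
  233x1 ≥ 488   (blue component)
  1.6x1 + 5.6x2 + 5.1x3 + 1.85x4 ≥ 12.44   (density contribution)
  232x3 ≥ 486   (red component)
  x2 ≤ 2
  x1, x2, x3, x4 ≥ 0.
The minimum-cost mix takes nothing from zinc oxide, carbon black — only phthalo blue, iron-oxide red. The blue component and red component requirements are met with equality.
So phthalo blue = 2.094 kg, iron-oxide red = 2.095 kg.
Hence cost = 21.1·2.094 + 1.82·2.095 = $47.9963.

$48.00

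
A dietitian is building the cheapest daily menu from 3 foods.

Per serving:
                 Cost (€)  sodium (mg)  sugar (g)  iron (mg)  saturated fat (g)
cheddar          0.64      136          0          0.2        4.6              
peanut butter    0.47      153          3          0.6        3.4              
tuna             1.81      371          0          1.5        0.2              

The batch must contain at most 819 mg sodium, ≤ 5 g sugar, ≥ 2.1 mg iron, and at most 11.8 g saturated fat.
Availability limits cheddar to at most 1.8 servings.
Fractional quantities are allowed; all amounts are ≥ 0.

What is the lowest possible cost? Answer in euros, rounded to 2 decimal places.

€2.11

Let x1 = servings of cheddar, x2 = servings of peanut butter, x3 = servings of tuna.
Minimize 0.64x1 + 0.47x2 + 1.81x3 s.t.:
  136x1 + 153x2 + 371x3 ≤ 819   (sodium)
  3x2 ≤ 5   (sugar)
  0.2x1 + 0.6x2 + 1.5x3 ≥ 2.1   (iron)
  4.6x1 + 3.4x2 + 0.2x3 ≤ 11.8   (saturated fat)
  x1 ≤ 1.8
  x1, x2, x3 ≥ 0.
The optimal basis is {peanut butter, tuna}; cheddar drops out. Binding constraints: sugar and iron.
Optimal quantities: peanut butter = 1.667 servings, tuna = 0.7333 servings.
Hence cost = 0.47·1.667 + 1.81·0.7333 = €2.1108.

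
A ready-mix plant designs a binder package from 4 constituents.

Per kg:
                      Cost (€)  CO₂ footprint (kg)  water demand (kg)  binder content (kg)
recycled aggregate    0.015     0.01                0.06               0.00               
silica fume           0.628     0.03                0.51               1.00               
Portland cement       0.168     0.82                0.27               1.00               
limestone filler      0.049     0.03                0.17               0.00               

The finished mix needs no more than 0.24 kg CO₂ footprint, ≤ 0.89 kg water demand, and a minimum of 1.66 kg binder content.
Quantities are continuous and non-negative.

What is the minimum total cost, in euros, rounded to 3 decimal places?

Let x1 = kg of recycled aggregate, x2 = kg of silica fume, x3 = kg of Portland cement, x4 = kg of limestone filler.
Minimize 0.015x1 + 0.628x2 + 0.168x3 + 0.049x4 s.t.:
  0.01x1 + 0.03x2 + 0.82x3 + 0.03x4 ≤ 0.24   (CO₂ footprint)
  0.06x1 + 0.51x2 + 0.27x3 + 0.17x4 ≤ 0.89   (water demand)
  1x2 + 1x3 ≥ 1.66   (binder content)
  x1, x2, x3, x4 ≥ 0.
The optimal basis is {silica fume, Portland cement}; recycled aggregate, limestone filler drop out. The CO₂ footprint and binder content requirements are met with equality.
So silica fume = 1.419 kg, Portland cement = 0.2408 kg.
Total cost: 0.628·1.419 + 0.168·0.2408 = 0.93159.

€0.932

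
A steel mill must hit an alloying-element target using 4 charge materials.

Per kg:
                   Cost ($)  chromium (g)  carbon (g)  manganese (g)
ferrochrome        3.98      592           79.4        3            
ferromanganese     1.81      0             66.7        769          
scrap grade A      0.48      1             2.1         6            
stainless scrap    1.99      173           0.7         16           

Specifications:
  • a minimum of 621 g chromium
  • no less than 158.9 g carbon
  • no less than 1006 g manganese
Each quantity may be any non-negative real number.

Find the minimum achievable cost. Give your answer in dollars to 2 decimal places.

$6.54

This is a linear program. Let x1 = kg of ferrochrome, x2 = kg of ferromanganese, x3 = kg of scrap grade A, x4 = kg of stainless scrap.
Minimise 3.98x1 + 1.81x2 + 0.48x3 + 1.99x4 subject to:
  592x1 + 1x3 + 173x4 ≥ 621   (chromium)
  79.4x1 + 66.7x2 + 2.1x3 + 0.7x4 ≥ 158.9   (carbon)
  3x1 + 769x2 + 6x3 + 16x4 ≥ 1006   (manganese)
  x1, x2, x3, x4 ≥ 0.
The optimal basis is {ferrochrome, ferromanganese}; scrap grade A, stainless scrap drop out. The chromium and manganese requirements are met with equality.
That vertex is x1 = 1.049, x2 = 1.304.
Total cost: 3.98·1.049 + 1.81·1.304 = 6.5353.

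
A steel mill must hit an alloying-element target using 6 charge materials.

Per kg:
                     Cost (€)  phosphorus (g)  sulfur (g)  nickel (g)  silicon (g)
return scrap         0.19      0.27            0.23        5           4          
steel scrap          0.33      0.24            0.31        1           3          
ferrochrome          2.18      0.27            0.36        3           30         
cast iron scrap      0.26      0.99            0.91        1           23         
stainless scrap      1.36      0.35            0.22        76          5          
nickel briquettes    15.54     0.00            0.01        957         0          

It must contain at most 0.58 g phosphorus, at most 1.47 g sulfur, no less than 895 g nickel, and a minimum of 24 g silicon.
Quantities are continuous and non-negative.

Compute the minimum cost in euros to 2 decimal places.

€15.59

Let x1 = kg of return scrap, x2 = kg of steel scrap, x3 = kg of ferrochrome, x4 = kg of cast iron scrap, x5 = kg of stainless scrap, x6 = kg of nickel briquettes.
min 0.19x1 + 0.33x2 + 2.18x3 + 0.26x4 + 1.36x5 + 15.54x6 subject to:
  0.27x1 + 0.24x2 + 0.27x3 + 0.99x4 + 0.35x5 ≤ 0.58   (phosphorus)
  0.23x1 + 0.31x2 + 0.36x3 + 0.91x4 + 0.22x5 + 0.01x6 ≤ 1.47   (sulfur)
  5x1 + 1x2 + 3x3 + 1x4 + 76x5 + 957x6 ≥ 895   (nickel)
  4x1 + 3x2 + 30x3 + 23x4 + 5x5 ≥ 24   (silicon)
  x1, x2, x3, x4, x5, x6 ≥ 0.
The cheapest feasible vertex uses only ferrochrome, cast iron scrap, nickel briquettes; return scrap, steel scrap, stainless scrap are not used. The phosphorus, nickel, silicon requirements are met with equality.
So ferrochrome = 0.4436 kg, cast iron scrap = 0.4649 kg, nickel briquettes = 0.9333 kg.
Total cost: 2.18·0.4436 + 0.26·0.4649 + 15.54·0.9333 = 15.5914.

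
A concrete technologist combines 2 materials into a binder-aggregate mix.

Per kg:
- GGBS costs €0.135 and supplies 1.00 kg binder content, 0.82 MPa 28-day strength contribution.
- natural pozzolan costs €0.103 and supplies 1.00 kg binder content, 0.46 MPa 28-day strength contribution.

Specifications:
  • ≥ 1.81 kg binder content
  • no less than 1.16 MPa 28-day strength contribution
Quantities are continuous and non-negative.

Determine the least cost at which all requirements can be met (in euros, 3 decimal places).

€0.216

This is a linear program. Let x1 = kg of GGBS, x2 = kg of natural pozzolan.
Minimize 0.135x1 + 0.103x2 subject to:
  1x1 + 1x2 ≥ 1.81   (binder content)
  0.82x1 + 0.46x2 ≥ 1.16   (28-day strength contribution)
  x1, x2 ≥ 0.
Both inputs are positive at the optimum. There the binder content and 28-day strength contribution constraints are tight.
That vertex is x1 = 0.9094, x2 = 0.9006.
Objective = 0.135·0.9094 + 0.103·0.9006 = 0.21553.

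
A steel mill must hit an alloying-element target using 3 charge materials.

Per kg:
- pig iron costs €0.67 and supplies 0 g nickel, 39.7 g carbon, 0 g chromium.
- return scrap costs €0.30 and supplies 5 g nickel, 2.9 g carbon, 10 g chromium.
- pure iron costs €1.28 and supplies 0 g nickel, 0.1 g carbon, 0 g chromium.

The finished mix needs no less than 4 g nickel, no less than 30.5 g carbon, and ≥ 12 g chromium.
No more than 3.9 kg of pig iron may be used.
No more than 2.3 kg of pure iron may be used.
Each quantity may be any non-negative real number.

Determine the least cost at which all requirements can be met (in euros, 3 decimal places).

€0.816

Let x1 = kg of pig iron, x2 = kg of return scrap, x3 = kg of pure iron.
Minimize 0.67x1 + 0.3x2 + 1.28x3 subject to:
  5x2 ≥ 4   (nickel)
  39.7x1 + 2.9x2 + 0.1x3 ≥ 30.5   (carbon)
  10x2 ≥ 12   (chromium)
  x1 ≤ 3.9
  x3 ≤ 2.3
  x1, x2, x3 ≥ 0.
The minimum-cost mix takes nothing from pure iron — only pig iron, return scrap. There the carbon and chromium constraints are tight.
That vertex is x1 = 0.6806, x2 = 1.2.
Objective = 0.67·0.6806 + 0.3·1.2 = 0.81600.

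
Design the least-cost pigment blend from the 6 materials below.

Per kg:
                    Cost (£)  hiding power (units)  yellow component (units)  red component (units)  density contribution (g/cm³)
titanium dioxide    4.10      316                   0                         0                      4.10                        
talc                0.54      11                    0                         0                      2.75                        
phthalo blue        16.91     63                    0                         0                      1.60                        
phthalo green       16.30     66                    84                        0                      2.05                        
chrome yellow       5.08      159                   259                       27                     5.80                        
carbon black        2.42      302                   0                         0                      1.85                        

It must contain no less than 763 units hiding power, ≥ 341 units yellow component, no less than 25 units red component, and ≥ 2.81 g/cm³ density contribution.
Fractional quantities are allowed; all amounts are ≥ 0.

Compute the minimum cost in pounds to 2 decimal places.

Let x1 = kg of titanium dioxide, x2 = kg of talc, x3 = kg of phthalo blue, x4 = kg of phthalo green, x5 = kg of chrome yellow, x6 = kg of carbon black.
Minimize 4.1x1 + 0.54x2 + 16.91x3 + 16.3x4 + 5.08x5 + 2.42x6 subject to:
  316x1 + 11x2 + 63x3 + 66x4 + 159x5 + 302x6 ≥ 763   (hiding power)
  84x4 + 259x5 ≥ 341   (yellow component)
  27x5 ≥ 25   (red component)
  4.1x1 + 2.75x2 + 1.6x3 + 2.05x4 + 5.8x5 + 1.85x6 ≥ 2.81   (density contribution)
  x1, x2, x3, x4, x5, x6 ≥ 0.
The cheapest feasible vertex uses only chrome yellow, carbon black; titanium dioxide, talc, phthalo blue, phthalo green are not used. There the hiding power and yellow component constraints are tight.
Optimal quantities: chrome yellow = 1.3166 kg, carbon black = 1.8333 kg.
Total cost: 5.08·1.3166 + 2.42·1.8333 = 11.1249.

£11.12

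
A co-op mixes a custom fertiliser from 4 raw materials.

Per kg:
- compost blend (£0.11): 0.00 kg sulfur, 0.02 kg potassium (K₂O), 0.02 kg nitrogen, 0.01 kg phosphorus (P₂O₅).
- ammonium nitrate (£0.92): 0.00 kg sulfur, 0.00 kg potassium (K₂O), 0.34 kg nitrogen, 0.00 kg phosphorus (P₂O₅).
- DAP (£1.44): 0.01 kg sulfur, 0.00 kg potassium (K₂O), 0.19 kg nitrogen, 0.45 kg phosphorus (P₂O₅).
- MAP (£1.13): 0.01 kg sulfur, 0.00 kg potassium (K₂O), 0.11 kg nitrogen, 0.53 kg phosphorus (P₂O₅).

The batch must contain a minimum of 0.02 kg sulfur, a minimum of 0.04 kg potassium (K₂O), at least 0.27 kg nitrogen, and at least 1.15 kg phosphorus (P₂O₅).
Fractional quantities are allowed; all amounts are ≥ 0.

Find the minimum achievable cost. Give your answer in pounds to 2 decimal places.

Let x1 = kg of compost blend, x2 = kg of ammonium nitrate, x3 = kg of DAP, x4 = kg of MAP.
Minimise 0.11x1 + 0.92x2 + 1.44x3 + 1.13x4 s.t.:
  0.01x3 + 0.01x4 ≥ 0.02   (sulfur)
  0.02x1 ≥ 0.04   (potassium (K₂O))
  0.02x1 + 0.34x2 + 0.19x3 + 0.11x4 ≥ 0.27   (nitrogen)
  0.01x1 + 0.45x3 + 0.53x4 ≥ 1.15   (phosphorus (P₂O₅))
  x1, x2, x3, x4 ≥ 0.
The optimal basis is {compost blend, MAP}; ammonium nitrate, DAP drop out. Binding constraints: potassium (K₂O) and phosphorus (P₂O₅).
Optimal quantities: compost blend = 2 kg, MAP = 2.132 kg.
Cost = 0.11·2 + 1.13·2.132 = 2.6292.

£2.63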